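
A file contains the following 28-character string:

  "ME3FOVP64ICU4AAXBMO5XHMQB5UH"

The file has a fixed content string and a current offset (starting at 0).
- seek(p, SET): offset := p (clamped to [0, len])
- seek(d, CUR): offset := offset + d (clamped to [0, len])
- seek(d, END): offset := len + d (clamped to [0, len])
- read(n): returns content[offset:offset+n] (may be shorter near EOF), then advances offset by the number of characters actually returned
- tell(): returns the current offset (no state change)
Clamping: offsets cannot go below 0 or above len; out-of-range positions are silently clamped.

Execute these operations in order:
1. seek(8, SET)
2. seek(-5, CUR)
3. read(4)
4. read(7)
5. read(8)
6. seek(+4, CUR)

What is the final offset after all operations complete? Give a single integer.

Answer: 26

Derivation:
After 1 (seek(8, SET)): offset=8
After 2 (seek(-5, CUR)): offset=3
After 3 (read(4)): returned 'FOVP', offset=7
After 4 (read(7)): returned '64ICU4A', offset=14
After 5 (read(8)): returned 'AXBMO5XH', offset=22
After 6 (seek(+4, CUR)): offset=26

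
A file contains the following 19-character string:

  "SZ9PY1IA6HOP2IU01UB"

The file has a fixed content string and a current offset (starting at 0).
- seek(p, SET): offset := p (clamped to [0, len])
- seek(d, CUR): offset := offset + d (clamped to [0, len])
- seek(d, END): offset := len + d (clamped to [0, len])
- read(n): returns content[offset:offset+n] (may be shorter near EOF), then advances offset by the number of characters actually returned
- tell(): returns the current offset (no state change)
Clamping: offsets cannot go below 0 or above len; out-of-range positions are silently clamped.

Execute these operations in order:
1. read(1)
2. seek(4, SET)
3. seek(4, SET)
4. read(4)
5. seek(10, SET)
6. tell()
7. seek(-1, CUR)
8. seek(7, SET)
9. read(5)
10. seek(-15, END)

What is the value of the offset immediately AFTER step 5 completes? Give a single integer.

After 1 (read(1)): returned 'S', offset=1
After 2 (seek(4, SET)): offset=4
After 3 (seek(4, SET)): offset=4
After 4 (read(4)): returned 'Y1IA', offset=8
After 5 (seek(10, SET)): offset=10

Answer: 10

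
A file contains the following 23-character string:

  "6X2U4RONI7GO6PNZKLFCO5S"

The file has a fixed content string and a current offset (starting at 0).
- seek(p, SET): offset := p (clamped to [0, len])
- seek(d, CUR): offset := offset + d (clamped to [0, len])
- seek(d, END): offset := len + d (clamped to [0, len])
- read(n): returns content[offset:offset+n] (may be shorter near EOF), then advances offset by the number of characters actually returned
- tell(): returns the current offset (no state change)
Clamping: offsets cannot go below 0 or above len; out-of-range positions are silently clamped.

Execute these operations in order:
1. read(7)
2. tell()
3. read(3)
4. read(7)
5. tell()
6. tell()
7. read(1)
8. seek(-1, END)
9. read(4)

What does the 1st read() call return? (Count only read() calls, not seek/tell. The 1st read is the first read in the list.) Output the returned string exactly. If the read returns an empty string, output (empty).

Answer: 6X2U4RO

Derivation:
After 1 (read(7)): returned '6X2U4RO', offset=7
After 2 (tell()): offset=7
After 3 (read(3)): returned 'NI7', offset=10
After 4 (read(7)): returned 'GO6PNZK', offset=17
After 5 (tell()): offset=17
After 6 (tell()): offset=17
After 7 (read(1)): returned 'L', offset=18
After 8 (seek(-1, END)): offset=22
After 9 (read(4)): returned 'S', offset=23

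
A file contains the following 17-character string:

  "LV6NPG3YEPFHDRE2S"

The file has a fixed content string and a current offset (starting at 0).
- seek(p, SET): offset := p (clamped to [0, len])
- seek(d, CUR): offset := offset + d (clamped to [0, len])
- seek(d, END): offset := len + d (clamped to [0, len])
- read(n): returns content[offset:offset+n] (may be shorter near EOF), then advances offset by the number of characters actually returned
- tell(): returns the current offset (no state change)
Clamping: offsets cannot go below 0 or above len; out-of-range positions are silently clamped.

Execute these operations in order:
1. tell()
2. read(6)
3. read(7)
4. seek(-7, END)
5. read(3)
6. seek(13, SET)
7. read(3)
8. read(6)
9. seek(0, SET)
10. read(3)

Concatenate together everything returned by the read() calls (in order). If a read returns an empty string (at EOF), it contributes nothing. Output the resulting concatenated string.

Answer: LV6NPG3YEPFHDFHDRE2SLV6

Derivation:
After 1 (tell()): offset=0
After 2 (read(6)): returned 'LV6NPG', offset=6
After 3 (read(7)): returned '3YEPFHD', offset=13
After 4 (seek(-7, END)): offset=10
After 5 (read(3)): returned 'FHD', offset=13
After 6 (seek(13, SET)): offset=13
After 7 (read(3)): returned 'RE2', offset=16
After 8 (read(6)): returned 'S', offset=17
After 9 (seek(0, SET)): offset=0
After 10 (read(3)): returned 'LV6', offset=3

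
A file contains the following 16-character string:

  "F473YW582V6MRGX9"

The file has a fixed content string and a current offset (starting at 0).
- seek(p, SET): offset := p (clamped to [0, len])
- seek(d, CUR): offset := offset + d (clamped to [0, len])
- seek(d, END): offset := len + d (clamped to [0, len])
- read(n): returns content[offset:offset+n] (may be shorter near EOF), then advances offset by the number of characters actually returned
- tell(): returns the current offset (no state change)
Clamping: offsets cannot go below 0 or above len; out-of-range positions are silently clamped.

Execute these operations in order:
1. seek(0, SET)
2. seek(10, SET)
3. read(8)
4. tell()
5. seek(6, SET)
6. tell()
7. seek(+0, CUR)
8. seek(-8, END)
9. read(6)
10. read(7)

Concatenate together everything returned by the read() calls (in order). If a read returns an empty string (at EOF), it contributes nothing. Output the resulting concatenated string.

After 1 (seek(0, SET)): offset=0
After 2 (seek(10, SET)): offset=10
After 3 (read(8)): returned '6MRGX9', offset=16
After 4 (tell()): offset=16
After 5 (seek(6, SET)): offset=6
After 6 (tell()): offset=6
After 7 (seek(+0, CUR)): offset=6
After 8 (seek(-8, END)): offset=8
After 9 (read(6)): returned '2V6MRG', offset=14
After 10 (read(7)): returned 'X9', offset=16

Answer: 6MRGX92V6MRGX9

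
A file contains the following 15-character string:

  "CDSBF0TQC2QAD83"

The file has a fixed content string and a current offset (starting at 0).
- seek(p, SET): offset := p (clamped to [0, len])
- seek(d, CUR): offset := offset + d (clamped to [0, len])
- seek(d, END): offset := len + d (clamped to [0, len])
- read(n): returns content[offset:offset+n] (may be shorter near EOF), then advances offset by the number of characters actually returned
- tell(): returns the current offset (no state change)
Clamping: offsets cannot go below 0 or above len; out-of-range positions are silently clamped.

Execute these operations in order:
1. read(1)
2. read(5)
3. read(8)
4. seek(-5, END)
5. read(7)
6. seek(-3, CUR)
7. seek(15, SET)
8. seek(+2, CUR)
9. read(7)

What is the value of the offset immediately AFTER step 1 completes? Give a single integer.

After 1 (read(1)): returned 'C', offset=1

Answer: 1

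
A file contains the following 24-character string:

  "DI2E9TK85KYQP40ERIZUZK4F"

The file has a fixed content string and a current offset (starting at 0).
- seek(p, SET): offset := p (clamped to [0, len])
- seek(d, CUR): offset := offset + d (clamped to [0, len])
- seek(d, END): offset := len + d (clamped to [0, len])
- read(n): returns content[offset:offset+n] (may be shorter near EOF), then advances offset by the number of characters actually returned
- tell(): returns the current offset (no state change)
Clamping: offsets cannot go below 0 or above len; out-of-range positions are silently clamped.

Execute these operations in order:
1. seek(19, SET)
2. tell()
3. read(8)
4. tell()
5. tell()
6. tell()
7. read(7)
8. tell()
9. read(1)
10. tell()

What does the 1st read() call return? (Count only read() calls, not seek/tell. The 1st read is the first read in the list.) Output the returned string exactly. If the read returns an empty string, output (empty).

Answer: UZK4F

Derivation:
After 1 (seek(19, SET)): offset=19
After 2 (tell()): offset=19
After 3 (read(8)): returned 'UZK4F', offset=24
After 4 (tell()): offset=24
After 5 (tell()): offset=24
After 6 (tell()): offset=24
After 7 (read(7)): returned '', offset=24
After 8 (tell()): offset=24
After 9 (read(1)): returned '', offset=24
After 10 (tell()): offset=24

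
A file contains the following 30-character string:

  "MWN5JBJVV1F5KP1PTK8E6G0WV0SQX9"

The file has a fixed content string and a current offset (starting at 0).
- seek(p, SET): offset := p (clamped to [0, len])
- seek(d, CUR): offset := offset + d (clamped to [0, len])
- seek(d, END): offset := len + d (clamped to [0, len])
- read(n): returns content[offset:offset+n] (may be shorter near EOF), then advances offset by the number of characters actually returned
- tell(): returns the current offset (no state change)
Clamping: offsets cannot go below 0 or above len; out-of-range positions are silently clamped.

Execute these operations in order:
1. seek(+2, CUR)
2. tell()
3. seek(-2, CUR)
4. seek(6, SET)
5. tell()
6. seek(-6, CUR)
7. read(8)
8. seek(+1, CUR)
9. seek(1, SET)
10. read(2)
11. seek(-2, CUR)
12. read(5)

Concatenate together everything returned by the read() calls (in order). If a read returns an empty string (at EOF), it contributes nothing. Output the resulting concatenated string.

After 1 (seek(+2, CUR)): offset=2
After 2 (tell()): offset=2
After 3 (seek(-2, CUR)): offset=0
After 4 (seek(6, SET)): offset=6
After 5 (tell()): offset=6
After 6 (seek(-6, CUR)): offset=0
After 7 (read(8)): returned 'MWN5JBJV', offset=8
After 8 (seek(+1, CUR)): offset=9
After 9 (seek(1, SET)): offset=1
After 10 (read(2)): returned 'WN', offset=3
After 11 (seek(-2, CUR)): offset=1
After 12 (read(5)): returned 'WN5JB', offset=6

Answer: MWN5JBJVWNWN5JB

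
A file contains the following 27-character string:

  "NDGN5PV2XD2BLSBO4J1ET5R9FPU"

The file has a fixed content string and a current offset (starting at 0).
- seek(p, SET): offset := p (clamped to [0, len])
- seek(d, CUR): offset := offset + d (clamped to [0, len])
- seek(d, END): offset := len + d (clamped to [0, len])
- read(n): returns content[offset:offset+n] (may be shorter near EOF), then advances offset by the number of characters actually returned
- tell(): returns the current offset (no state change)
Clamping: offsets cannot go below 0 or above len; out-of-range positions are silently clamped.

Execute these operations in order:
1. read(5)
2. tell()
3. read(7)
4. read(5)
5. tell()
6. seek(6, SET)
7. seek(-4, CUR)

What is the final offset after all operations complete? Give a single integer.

After 1 (read(5)): returned 'NDGN5', offset=5
After 2 (tell()): offset=5
After 3 (read(7)): returned 'PV2XD2B', offset=12
After 4 (read(5)): returned 'LSBO4', offset=17
After 5 (tell()): offset=17
After 6 (seek(6, SET)): offset=6
After 7 (seek(-4, CUR)): offset=2

Answer: 2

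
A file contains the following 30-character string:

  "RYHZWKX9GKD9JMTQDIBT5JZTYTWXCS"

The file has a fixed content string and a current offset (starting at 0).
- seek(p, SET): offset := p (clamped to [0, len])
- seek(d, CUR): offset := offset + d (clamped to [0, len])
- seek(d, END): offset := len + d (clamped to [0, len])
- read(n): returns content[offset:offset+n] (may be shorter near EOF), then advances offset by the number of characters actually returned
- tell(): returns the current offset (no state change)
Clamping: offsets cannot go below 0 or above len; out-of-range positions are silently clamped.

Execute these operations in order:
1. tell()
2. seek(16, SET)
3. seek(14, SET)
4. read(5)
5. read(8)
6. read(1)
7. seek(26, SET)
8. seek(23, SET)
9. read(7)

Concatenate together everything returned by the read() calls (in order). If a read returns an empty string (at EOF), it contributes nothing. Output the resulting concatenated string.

Answer: TQDIBT5JZTYTWXTYTWXCS

Derivation:
After 1 (tell()): offset=0
After 2 (seek(16, SET)): offset=16
After 3 (seek(14, SET)): offset=14
After 4 (read(5)): returned 'TQDIB', offset=19
After 5 (read(8)): returned 'T5JZTYTW', offset=27
After 6 (read(1)): returned 'X', offset=28
After 7 (seek(26, SET)): offset=26
After 8 (seek(23, SET)): offset=23
After 9 (read(7)): returned 'TYTWXCS', offset=30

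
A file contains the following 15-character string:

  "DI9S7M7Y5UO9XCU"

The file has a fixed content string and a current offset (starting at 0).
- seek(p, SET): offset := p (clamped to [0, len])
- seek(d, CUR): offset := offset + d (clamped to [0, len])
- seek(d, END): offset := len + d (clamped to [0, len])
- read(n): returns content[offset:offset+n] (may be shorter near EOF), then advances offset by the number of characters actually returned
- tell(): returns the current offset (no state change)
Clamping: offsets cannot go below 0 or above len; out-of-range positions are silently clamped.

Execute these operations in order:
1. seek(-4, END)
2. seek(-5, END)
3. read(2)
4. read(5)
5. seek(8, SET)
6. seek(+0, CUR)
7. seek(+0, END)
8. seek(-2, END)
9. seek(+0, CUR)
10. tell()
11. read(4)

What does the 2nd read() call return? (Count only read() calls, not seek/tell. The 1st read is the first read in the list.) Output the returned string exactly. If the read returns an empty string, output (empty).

Answer: XCU

Derivation:
After 1 (seek(-4, END)): offset=11
After 2 (seek(-5, END)): offset=10
After 3 (read(2)): returned 'O9', offset=12
After 4 (read(5)): returned 'XCU', offset=15
After 5 (seek(8, SET)): offset=8
After 6 (seek(+0, CUR)): offset=8
After 7 (seek(+0, END)): offset=15
After 8 (seek(-2, END)): offset=13
After 9 (seek(+0, CUR)): offset=13
After 10 (tell()): offset=13
After 11 (read(4)): returned 'CU', offset=15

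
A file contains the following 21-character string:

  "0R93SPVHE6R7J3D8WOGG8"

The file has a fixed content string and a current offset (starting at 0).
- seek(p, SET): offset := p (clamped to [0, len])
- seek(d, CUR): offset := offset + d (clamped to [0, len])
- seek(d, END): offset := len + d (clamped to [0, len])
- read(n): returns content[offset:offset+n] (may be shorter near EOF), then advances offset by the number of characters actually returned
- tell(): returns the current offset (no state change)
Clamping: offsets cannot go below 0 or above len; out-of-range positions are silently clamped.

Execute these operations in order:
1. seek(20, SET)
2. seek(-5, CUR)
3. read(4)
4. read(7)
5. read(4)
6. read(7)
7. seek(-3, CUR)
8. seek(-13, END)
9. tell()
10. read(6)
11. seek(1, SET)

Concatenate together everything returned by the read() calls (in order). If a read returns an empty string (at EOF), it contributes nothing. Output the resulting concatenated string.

Answer: 8WOGG8E6R7J3

Derivation:
After 1 (seek(20, SET)): offset=20
After 2 (seek(-5, CUR)): offset=15
After 3 (read(4)): returned '8WOG', offset=19
After 4 (read(7)): returned 'G8', offset=21
After 5 (read(4)): returned '', offset=21
After 6 (read(7)): returned '', offset=21
After 7 (seek(-3, CUR)): offset=18
After 8 (seek(-13, END)): offset=8
After 9 (tell()): offset=8
After 10 (read(6)): returned 'E6R7J3', offset=14
After 11 (seek(1, SET)): offset=1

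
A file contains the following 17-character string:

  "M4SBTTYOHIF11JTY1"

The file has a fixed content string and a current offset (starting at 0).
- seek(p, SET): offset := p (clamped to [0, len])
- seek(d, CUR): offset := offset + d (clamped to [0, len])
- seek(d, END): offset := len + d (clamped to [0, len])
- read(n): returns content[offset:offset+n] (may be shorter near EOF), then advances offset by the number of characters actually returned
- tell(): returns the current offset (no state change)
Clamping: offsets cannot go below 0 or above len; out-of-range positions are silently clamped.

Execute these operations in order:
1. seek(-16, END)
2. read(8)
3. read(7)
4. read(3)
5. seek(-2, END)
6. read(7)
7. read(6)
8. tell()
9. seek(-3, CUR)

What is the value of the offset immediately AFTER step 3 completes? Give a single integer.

After 1 (seek(-16, END)): offset=1
After 2 (read(8)): returned '4SBTTYOH', offset=9
After 3 (read(7)): returned 'IF11JTY', offset=16

Answer: 16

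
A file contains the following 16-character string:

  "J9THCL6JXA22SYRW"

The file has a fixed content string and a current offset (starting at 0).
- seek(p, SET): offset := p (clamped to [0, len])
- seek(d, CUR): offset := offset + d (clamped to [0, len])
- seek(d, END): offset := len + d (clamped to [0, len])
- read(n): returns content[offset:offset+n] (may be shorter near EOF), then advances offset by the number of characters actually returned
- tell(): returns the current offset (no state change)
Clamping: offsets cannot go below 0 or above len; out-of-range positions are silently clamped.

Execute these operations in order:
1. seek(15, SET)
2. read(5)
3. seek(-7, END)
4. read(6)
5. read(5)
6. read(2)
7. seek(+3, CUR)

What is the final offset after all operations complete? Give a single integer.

Answer: 16

Derivation:
After 1 (seek(15, SET)): offset=15
After 2 (read(5)): returned 'W', offset=16
After 3 (seek(-7, END)): offset=9
After 4 (read(6)): returned 'A22SYR', offset=15
After 5 (read(5)): returned 'W', offset=16
After 6 (read(2)): returned '', offset=16
After 7 (seek(+3, CUR)): offset=16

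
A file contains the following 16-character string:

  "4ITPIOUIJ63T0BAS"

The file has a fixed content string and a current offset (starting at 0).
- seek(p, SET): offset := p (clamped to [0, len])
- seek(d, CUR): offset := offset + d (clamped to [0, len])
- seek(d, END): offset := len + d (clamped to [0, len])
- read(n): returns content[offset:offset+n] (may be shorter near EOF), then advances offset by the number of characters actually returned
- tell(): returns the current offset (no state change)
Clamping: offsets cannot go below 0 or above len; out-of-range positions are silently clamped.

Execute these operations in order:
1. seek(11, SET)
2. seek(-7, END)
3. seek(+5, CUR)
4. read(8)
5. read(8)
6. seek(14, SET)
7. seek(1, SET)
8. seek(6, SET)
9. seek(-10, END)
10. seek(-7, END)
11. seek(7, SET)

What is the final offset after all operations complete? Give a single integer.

After 1 (seek(11, SET)): offset=11
After 2 (seek(-7, END)): offset=9
After 3 (seek(+5, CUR)): offset=14
After 4 (read(8)): returned 'AS', offset=16
After 5 (read(8)): returned '', offset=16
After 6 (seek(14, SET)): offset=14
After 7 (seek(1, SET)): offset=1
After 8 (seek(6, SET)): offset=6
After 9 (seek(-10, END)): offset=6
After 10 (seek(-7, END)): offset=9
After 11 (seek(7, SET)): offset=7

Answer: 7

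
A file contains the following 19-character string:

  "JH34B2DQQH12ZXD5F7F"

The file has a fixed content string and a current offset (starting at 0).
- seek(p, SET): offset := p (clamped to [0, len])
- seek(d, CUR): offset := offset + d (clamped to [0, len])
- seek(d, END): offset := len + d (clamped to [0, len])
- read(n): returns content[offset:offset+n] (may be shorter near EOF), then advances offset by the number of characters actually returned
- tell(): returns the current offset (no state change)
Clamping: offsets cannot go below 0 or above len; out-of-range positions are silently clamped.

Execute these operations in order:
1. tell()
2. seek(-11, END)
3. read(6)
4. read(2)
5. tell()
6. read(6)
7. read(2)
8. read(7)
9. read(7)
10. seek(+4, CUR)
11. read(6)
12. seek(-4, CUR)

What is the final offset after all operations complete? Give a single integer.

Answer: 15

Derivation:
After 1 (tell()): offset=0
After 2 (seek(-11, END)): offset=8
After 3 (read(6)): returned 'QH12ZX', offset=14
After 4 (read(2)): returned 'D5', offset=16
After 5 (tell()): offset=16
After 6 (read(6)): returned 'F7F', offset=19
After 7 (read(2)): returned '', offset=19
After 8 (read(7)): returned '', offset=19
After 9 (read(7)): returned '', offset=19
After 10 (seek(+4, CUR)): offset=19
After 11 (read(6)): returned '', offset=19
After 12 (seek(-4, CUR)): offset=15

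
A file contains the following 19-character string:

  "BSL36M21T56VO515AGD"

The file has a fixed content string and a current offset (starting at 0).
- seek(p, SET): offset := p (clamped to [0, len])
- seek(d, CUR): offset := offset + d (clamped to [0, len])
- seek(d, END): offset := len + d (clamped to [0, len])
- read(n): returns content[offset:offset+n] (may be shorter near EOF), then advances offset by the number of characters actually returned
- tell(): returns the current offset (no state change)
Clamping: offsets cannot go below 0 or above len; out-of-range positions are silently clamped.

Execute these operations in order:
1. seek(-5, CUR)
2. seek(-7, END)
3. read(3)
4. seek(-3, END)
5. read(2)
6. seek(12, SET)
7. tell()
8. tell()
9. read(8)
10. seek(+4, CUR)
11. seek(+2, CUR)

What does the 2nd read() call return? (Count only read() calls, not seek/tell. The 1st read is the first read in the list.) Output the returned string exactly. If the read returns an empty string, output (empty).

Answer: AG

Derivation:
After 1 (seek(-5, CUR)): offset=0
After 2 (seek(-7, END)): offset=12
After 3 (read(3)): returned 'O51', offset=15
After 4 (seek(-3, END)): offset=16
After 5 (read(2)): returned 'AG', offset=18
After 6 (seek(12, SET)): offset=12
After 7 (tell()): offset=12
After 8 (tell()): offset=12
After 9 (read(8)): returned 'O515AGD', offset=19
After 10 (seek(+4, CUR)): offset=19
After 11 (seek(+2, CUR)): offset=19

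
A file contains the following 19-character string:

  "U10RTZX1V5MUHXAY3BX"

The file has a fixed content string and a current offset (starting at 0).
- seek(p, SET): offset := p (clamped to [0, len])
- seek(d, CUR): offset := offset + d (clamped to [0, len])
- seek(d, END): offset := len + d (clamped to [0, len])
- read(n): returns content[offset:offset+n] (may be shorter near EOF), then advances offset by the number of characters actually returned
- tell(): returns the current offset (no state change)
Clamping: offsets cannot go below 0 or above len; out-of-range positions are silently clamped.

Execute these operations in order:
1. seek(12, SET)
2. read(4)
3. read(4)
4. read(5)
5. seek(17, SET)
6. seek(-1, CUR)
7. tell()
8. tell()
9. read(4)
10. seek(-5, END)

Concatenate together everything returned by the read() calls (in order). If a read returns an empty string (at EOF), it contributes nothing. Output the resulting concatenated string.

Answer: HXAY3BX3BX

Derivation:
After 1 (seek(12, SET)): offset=12
After 2 (read(4)): returned 'HXAY', offset=16
After 3 (read(4)): returned '3BX', offset=19
After 4 (read(5)): returned '', offset=19
After 5 (seek(17, SET)): offset=17
After 6 (seek(-1, CUR)): offset=16
After 7 (tell()): offset=16
After 8 (tell()): offset=16
After 9 (read(4)): returned '3BX', offset=19
After 10 (seek(-5, END)): offset=14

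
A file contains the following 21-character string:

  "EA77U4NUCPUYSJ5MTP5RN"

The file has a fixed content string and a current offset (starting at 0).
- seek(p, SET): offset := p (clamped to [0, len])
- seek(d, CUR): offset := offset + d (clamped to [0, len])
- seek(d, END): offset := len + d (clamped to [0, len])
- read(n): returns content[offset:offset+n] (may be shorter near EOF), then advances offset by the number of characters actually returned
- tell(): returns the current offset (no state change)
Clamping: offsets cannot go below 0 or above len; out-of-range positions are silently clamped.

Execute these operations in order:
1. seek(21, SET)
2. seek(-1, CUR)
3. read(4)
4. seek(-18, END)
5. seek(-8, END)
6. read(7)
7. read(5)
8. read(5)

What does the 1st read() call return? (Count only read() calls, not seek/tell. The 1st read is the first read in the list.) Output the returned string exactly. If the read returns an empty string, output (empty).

After 1 (seek(21, SET)): offset=21
After 2 (seek(-1, CUR)): offset=20
After 3 (read(4)): returned 'N', offset=21
After 4 (seek(-18, END)): offset=3
After 5 (seek(-8, END)): offset=13
After 6 (read(7)): returned 'J5MTP5R', offset=20
After 7 (read(5)): returned 'N', offset=21
After 8 (read(5)): returned '', offset=21

Answer: N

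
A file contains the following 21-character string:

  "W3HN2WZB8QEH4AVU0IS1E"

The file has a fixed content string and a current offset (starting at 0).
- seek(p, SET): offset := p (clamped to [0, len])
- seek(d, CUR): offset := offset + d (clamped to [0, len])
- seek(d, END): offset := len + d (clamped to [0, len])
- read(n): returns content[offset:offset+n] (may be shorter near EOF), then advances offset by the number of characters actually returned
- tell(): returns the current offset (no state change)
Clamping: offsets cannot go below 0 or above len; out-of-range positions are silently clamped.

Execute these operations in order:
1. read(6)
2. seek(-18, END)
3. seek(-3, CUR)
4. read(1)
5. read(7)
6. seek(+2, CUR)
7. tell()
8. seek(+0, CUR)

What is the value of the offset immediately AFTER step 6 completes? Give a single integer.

After 1 (read(6)): returned 'W3HN2W', offset=6
After 2 (seek(-18, END)): offset=3
After 3 (seek(-3, CUR)): offset=0
After 4 (read(1)): returned 'W', offset=1
After 5 (read(7)): returned '3HN2WZB', offset=8
After 6 (seek(+2, CUR)): offset=10

Answer: 10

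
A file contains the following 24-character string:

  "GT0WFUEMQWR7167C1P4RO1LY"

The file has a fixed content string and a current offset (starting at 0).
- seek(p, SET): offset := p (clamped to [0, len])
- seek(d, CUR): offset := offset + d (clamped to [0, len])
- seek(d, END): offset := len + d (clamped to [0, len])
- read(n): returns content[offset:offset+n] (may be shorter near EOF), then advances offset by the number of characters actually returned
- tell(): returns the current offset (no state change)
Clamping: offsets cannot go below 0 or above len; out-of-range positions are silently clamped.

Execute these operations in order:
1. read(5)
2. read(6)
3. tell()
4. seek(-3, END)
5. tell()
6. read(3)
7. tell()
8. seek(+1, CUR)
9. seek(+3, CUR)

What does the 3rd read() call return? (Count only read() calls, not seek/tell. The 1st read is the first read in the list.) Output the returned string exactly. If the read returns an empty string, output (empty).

After 1 (read(5)): returned 'GT0WF', offset=5
After 2 (read(6)): returned 'UEMQWR', offset=11
After 3 (tell()): offset=11
After 4 (seek(-3, END)): offset=21
After 5 (tell()): offset=21
After 6 (read(3)): returned '1LY', offset=24
After 7 (tell()): offset=24
After 8 (seek(+1, CUR)): offset=24
After 9 (seek(+3, CUR)): offset=24

Answer: 1LY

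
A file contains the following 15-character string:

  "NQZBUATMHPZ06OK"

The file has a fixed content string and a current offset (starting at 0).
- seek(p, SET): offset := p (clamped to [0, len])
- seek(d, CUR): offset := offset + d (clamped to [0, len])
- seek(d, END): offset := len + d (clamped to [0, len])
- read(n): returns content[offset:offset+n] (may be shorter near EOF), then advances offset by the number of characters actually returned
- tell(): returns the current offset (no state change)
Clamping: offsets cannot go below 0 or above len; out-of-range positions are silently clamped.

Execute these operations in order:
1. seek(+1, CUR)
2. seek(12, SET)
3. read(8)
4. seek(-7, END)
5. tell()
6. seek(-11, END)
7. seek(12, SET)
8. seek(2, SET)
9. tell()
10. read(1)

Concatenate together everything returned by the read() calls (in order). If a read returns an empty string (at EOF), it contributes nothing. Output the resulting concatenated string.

After 1 (seek(+1, CUR)): offset=1
After 2 (seek(12, SET)): offset=12
After 3 (read(8)): returned '6OK', offset=15
After 4 (seek(-7, END)): offset=8
After 5 (tell()): offset=8
After 6 (seek(-11, END)): offset=4
After 7 (seek(12, SET)): offset=12
After 8 (seek(2, SET)): offset=2
After 9 (tell()): offset=2
After 10 (read(1)): returned 'Z', offset=3

Answer: 6OKZ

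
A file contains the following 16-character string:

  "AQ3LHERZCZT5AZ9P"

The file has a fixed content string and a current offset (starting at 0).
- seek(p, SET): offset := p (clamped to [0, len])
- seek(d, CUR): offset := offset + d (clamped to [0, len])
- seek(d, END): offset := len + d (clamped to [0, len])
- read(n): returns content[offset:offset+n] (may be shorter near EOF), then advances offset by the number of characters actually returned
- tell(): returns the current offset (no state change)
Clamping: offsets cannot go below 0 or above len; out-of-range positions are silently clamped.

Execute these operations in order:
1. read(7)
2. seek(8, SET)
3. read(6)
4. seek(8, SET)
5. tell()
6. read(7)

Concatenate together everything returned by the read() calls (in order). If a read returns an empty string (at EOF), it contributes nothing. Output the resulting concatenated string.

After 1 (read(7)): returned 'AQ3LHER', offset=7
After 2 (seek(8, SET)): offset=8
After 3 (read(6)): returned 'CZT5AZ', offset=14
After 4 (seek(8, SET)): offset=8
After 5 (tell()): offset=8
After 6 (read(7)): returned 'CZT5AZ9', offset=15

Answer: AQ3LHERCZT5AZCZT5AZ9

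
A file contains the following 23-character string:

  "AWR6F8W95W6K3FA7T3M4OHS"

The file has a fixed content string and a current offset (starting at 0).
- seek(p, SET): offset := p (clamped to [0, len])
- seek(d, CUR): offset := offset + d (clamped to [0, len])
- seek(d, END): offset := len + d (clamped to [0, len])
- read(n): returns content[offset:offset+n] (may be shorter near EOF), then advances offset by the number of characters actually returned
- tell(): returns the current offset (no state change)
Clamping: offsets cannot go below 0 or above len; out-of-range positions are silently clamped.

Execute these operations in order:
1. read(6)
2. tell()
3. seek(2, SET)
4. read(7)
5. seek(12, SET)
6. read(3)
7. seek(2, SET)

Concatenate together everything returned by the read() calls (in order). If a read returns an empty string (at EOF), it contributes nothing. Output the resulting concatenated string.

Answer: AWR6F8R6F8W953FA

Derivation:
After 1 (read(6)): returned 'AWR6F8', offset=6
After 2 (tell()): offset=6
After 3 (seek(2, SET)): offset=2
After 4 (read(7)): returned 'R6F8W95', offset=9
After 5 (seek(12, SET)): offset=12
After 6 (read(3)): returned '3FA', offset=15
After 7 (seek(2, SET)): offset=2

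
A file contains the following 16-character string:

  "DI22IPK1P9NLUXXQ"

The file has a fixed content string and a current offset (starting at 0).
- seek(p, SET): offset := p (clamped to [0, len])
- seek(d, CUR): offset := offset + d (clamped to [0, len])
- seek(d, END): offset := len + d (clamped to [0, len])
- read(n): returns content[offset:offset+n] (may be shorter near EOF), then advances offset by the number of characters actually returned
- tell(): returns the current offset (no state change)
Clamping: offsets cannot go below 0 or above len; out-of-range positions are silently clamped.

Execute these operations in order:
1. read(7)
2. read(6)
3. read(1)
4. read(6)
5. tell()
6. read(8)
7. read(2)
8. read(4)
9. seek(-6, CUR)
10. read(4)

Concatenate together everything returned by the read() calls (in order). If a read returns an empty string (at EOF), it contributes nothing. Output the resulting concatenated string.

After 1 (read(7)): returned 'DI22IPK', offset=7
After 2 (read(6)): returned '1P9NLU', offset=13
After 3 (read(1)): returned 'X', offset=14
After 4 (read(6)): returned 'XQ', offset=16
After 5 (tell()): offset=16
After 6 (read(8)): returned '', offset=16
After 7 (read(2)): returned '', offset=16
After 8 (read(4)): returned '', offset=16
After 9 (seek(-6, CUR)): offset=10
After 10 (read(4)): returned 'NLUX', offset=14

Answer: DI22IPK1P9NLUXXQNLUX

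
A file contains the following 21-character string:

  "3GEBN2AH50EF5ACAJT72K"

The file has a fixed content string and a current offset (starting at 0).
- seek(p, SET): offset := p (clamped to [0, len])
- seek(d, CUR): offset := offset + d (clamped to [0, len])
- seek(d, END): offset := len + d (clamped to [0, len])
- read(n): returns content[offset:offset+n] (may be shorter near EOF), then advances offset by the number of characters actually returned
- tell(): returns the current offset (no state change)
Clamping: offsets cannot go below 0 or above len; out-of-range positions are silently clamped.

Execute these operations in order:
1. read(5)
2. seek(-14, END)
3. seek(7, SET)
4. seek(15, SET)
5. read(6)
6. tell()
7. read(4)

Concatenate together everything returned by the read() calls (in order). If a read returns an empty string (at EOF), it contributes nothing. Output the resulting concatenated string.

Answer: 3GEBNAJT72K

Derivation:
After 1 (read(5)): returned '3GEBN', offset=5
After 2 (seek(-14, END)): offset=7
After 3 (seek(7, SET)): offset=7
After 4 (seek(15, SET)): offset=15
After 5 (read(6)): returned 'AJT72K', offset=21
After 6 (tell()): offset=21
After 7 (read(4)): returned '', offset=21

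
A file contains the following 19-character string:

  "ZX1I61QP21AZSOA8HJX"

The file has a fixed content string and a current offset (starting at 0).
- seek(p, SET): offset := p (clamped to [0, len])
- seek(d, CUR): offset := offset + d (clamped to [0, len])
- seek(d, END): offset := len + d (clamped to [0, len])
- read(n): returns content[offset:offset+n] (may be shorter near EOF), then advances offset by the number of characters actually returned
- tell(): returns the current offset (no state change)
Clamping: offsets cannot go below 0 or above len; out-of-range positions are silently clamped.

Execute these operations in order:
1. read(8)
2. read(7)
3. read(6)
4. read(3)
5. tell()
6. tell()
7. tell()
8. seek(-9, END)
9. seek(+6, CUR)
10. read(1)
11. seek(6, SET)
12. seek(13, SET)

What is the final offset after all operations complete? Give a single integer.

Answer: 13

Derivation:
After 1 (read(8)): returned 'ZX1I61QP', offset=8
After 2 (read(7)): returned '21AZSOA', offset=15
After 3 (read(6)): returned '8HJX', offset=19
After 4 (read(3)): returned '', offset=19
After 5 (tell()): offset=19
After 6 (tell()): offset=19
After 7 (tell()): offset=19
After 8 (seek(-9, END)): offset=10
After 9 (seek(+6, CUR)): offset=16
After 10 (read(1)): returned 'H', offset=17
After 11 (seek(6, SET)): offset=6
After 12 (seek(13, SET)): offset=13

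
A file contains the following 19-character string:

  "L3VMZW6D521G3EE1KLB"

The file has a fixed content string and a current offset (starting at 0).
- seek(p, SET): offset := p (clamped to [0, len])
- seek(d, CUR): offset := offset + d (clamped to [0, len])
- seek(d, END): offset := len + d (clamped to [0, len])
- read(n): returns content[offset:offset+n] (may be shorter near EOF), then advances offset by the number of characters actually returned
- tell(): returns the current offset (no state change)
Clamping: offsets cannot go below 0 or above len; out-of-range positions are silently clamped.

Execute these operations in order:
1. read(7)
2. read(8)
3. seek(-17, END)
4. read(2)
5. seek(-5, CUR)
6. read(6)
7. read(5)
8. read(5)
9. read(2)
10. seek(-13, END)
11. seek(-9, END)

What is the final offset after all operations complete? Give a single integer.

After 1 (read(7)): returned 'L3VMZW6', offset=7
After 2 (read(8)): returned 'D521G3EE', offset=15
After 3 (seek(-17, END)): offset=2
After 4 (read(2)): returned 'VM', offset=4
After 5 (seek(-5, CUR)): offset=0
After 6 (read(6)): returned 'L3VMZW', offset=6
After 7 (read(5)): returned '6D521', offset=11
After 8 (read(5)): returned 'G3EE1', offset=16
After 9 (read(2)): returned 'KL', offset=18
After 10 (seek(-13, END)): offset=6
After 11 (seek(-9, END)): offset=10

Answer: 10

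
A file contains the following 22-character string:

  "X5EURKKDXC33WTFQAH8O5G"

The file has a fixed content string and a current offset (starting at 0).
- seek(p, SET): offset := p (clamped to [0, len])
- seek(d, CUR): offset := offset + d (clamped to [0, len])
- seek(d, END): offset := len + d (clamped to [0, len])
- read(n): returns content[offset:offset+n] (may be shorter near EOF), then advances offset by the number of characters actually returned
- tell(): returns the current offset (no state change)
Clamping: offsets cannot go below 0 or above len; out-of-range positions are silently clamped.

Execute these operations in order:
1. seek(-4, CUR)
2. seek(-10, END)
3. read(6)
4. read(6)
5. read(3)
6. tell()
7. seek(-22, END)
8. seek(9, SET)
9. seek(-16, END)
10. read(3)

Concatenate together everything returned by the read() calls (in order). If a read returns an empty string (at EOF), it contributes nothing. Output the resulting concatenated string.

After 1 (seek(-4, CUR)): offset=0
After 2 (seek(-10, END)): offset=12
After 3 (read(6)): returned 'WTFQAH', offset=18
After 4 (read(6)): returned '8O5G', offset=22
After 5 (read(3)): returned '', offset=22
After 6 (tell()): offset=22
After 7 (seek(-22, END)): offset=0
After 8 (seek(9, SET)): offset=9
After 9 (seek(-16, END)): offset=6
After 10 (read(3)): returned 'KDX', offset=9

Answer: WTFQAH8O5GKDX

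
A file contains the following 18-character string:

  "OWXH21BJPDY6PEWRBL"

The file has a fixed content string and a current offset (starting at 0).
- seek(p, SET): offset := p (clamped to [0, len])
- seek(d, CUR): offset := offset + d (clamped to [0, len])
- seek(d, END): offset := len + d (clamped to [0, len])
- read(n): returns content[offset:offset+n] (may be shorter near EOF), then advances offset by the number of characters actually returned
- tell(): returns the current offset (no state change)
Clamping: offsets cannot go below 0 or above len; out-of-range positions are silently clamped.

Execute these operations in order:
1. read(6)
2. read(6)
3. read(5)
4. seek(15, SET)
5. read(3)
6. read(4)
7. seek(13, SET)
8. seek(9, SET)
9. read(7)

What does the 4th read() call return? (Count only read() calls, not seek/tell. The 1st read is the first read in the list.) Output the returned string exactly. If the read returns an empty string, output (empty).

Answer: RBL

Derivation:
After 1 (read(6)): returned 'OWXH21', offset=6
After 2 (read(6)): returned 'BJPDY6', offset=12
After 3 (read(5)): returned 'PEWRB', offset=17
After 4 (seek(15, SET)): offset=15
After 5 (read(3)): returned 'RBL', offset=18
After 6 (read(4)): returned '', offset=18
After 7 (seek(13, SET)): offset=13
After 8 (seek(9, SET)): offset=9
After 9 (read(7)): returned 'DY6PEWR', offset=16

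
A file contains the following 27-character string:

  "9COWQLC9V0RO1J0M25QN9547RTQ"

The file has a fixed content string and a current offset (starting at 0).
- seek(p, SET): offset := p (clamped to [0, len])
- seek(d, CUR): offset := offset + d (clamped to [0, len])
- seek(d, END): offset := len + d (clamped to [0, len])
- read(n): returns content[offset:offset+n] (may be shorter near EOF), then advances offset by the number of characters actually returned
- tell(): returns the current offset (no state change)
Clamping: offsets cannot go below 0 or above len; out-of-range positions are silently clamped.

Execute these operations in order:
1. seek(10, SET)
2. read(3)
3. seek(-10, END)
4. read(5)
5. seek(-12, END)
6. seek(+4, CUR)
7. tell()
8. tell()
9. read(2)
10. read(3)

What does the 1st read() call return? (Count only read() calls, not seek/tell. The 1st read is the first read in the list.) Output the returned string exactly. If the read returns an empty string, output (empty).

After 1 (seek(10, SET)): offset=10
After 2 (read(3)): returned 'RO1', offset=13
After 3 (seek(-10, END)): offset=17
After 4 (read(5)): returned '5QN95', offset=22
After 5 (seek(-12, END)): offset=15
After 6 (seek(+4, CUR)): offset=19
After 7 (tell()): offset=19
After 8 (tell()): offset=19
After 9 (read(2)): returned 'N9', offset=21
After 10 (read(3)): returned '547', offset=24

Answer: RO1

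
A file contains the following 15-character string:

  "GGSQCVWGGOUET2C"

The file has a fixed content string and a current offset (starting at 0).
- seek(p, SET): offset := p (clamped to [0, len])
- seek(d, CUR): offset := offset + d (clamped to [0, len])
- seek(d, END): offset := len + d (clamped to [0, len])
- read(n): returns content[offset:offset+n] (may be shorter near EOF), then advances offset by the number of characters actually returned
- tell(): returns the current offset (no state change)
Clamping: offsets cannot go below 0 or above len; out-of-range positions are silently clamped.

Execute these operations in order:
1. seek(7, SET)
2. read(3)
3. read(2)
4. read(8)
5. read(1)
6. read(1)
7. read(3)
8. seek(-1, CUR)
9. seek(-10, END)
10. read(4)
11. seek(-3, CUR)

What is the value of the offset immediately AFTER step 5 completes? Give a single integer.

Answer: 15

Derivation:
After 1 (seek(7, SET)): offset=7
After 2 (read(3)): returned 'GGO', offset=10
After 3 (read(2)): returned 'UE', offset=12
After 4 (read(8)): returned 'T2C', offset=15
After 5 (read(1)): returned '', offset=15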